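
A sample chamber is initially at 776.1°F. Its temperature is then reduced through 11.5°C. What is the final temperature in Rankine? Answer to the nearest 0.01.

1215.07°R

Initial temperature in Celsius: (776.1 - 32) × 5/9 = 413.3889°C.
Final Celsius temperature: 413.3889 - 11.5000 = 401.8889°C.
In Rankine: 401.8889 × 1.8 + 491.67 = 1215.07°R.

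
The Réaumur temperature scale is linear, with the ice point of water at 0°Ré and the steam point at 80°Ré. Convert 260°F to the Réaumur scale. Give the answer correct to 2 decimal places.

101.33°Ré

First in Celsius: (260 - 32) × 5/9 = 126.6667°C.
Linearly onto the Réaumur scale: 0 + (126.6667 / 100) × (80 - 0) = 101.33°Ré.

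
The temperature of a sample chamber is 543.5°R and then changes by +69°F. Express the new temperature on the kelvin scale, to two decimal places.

Initial temperature in Celsius: (543.5 - 491.67) × 5/9 = 28.7944°C.
The 69°F change is an interval, so only the factor 5/9 applies: +69 × 5/9 = +38.3333°C.
Final Celsius temperature: 28.7944 + 38.3333 = 67.1278°C.
In kelvin: 67.1278 + 273.15 = 340.28 K.

340.28 K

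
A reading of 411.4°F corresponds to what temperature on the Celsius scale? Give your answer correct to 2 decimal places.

In Celsius: (411.4 - 32) × 5/9 = 210.7778°C.

210.78°C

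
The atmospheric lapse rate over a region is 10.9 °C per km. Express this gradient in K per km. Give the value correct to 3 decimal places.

10.900 K/km

Since only a temperature interval is involved, the additive offset between the scales drops out.
A change of 1°C is a change of 1 K, so 10.9 × 1 = 10.900.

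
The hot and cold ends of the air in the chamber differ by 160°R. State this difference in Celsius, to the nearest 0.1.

For a temperature interval the offset drops out; only the factor 5/9 applies.
160 × 5/9 = 88.9.

88.9°C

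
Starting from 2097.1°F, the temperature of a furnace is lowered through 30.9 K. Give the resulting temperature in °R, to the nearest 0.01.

2501.15°R

Initial temperature in Celsius: (2097.1 - 32) × 5/9 = 1147.2778°C.
The 30.9 K change is an interval; Kelvin and Celsius degrees are the same size, so ΔC = -30.9°C.
Final Celsius temperature: 1147.2778 - 30.9000 = 1116.3778°C.
In Rankine: 1116.3778 × 1.8 + 491.67 = 2501.15°R.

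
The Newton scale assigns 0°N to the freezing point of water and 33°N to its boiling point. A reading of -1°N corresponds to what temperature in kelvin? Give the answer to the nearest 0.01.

Linear interpolation between the fixed points: C = (-1 - 0) × 100 / (33 - 0) = -3.0303°C.
Then -3.0303 + 273.15 = 270.12 K.

270.12 K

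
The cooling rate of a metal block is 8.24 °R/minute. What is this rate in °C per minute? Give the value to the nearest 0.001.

4.578 °C/minute

The quantity depends on a temperature interval, so only the ratio of degree sizes applies; the offset between the scales is irrelevant.
A change of 1°R is a change of 5/9°C, so 8.24 × 5/9 = 4.578.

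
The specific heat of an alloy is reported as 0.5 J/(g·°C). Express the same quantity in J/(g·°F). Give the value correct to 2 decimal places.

The quantity depends on a temperature interval, so only the ratio of degree sizes applies; the offset between the scales is irrelevant.
A change of 1°F is a change of 5/9°C, so per °F the value is 0.5 × 5/9 = 0.28.

0.28 J/(g·°F)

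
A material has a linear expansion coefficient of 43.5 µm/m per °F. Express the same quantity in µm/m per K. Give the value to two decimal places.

Since only a temperature interval is involved, the additive offset between the scales drops out.
A change of 1 K is a change of 1.8°F, so per K the value is 43.5 × 1.8 = 78.30.

78.30 µm/m per K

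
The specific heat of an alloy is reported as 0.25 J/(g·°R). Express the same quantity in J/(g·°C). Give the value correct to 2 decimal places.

0.45 J/(g·°C)

Since only a temperature interval is involved, the additive offset between the scales drops out.
A change of 1°C is a change of 1.8°R, so per °C the value is 0.25 × 1.8 = 0.45.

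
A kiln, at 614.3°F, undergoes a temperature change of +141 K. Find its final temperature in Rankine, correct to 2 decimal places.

1327.77°R

Initial temperature in Celsius: (614.3 - 32) × 5/9 = 323.5000°C.
The 141 K change is an interval; Kelvin and Celsius degrees are the same size, so ΔC = +141°C.
Final Celsius temperature: 323.5000 + 141.0000 = 464.5000°C.
In Rankine: 464.5000 × 1.8 + 491.67 = 1327.77°R.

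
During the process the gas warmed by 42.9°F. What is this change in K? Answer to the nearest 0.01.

An interval of 1°F corresponds to 5/9 K.
42.9 × 5/9 = 23.83.

23.83 K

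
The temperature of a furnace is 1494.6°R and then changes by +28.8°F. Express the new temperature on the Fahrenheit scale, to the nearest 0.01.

Initial temperature in Celsius: (1494.6 - 491.67) × 5/9 = 557.1833°C.
The 28.8°F change is an interval, so only the factor 5/9 applies: +28.8 × 5/9 = +16.0000°C.
Final Celsius temperature: 557.1833 + 16.0000 = 573.1833°C.
In Fahrenheit: 573.1833 × 1.8 + 32 = 1063.73°F.

1063.73°F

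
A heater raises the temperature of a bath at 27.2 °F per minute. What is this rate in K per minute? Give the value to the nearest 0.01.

15.11 K/minute

Since only a temperature interval is involved, the additive offset between the scales drops out.
A change of 1°F is a change of 5/9 K, so 27.2 × 5/9 = 15.11.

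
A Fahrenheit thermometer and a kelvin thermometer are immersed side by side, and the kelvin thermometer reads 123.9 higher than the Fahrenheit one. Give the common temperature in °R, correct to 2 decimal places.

Let x be the Fahrenheit reading; then the kelvin reading is 5/9·x + 255.372.
(5/9·x + 255.372) - x = 123.9  ⇒  (-4/9)·x = -131.472  ⇒  x = 295.8125°F.
In Celsius: (295.8125 - 32) × 5/9 = 146.5625°C.
In Rankine: 146.5625 × 1.8 + 491.67 = 755.48°R.

755.48°R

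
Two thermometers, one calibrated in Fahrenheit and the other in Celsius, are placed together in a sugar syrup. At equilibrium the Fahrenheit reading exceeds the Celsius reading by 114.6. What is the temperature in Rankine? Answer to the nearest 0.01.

Let x be the Fahrenheit reading; then the Celsius reading is 5/9·x - 17.7778.
(5/9·x - 17.7778) - x = -114.6  ⇒  (-4/9)·x = -96.8222  ⇒  x = 217.8500°F.
In Celsius: (217.85 - 32) × 5/9 = 103.2500°C.
In Rankine: 103.2500 × 1.8 + 491.67 = 677.52°R.

677.52°R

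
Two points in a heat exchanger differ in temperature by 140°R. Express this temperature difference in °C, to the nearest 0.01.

Only the scale ratio 5/9 matters for a change in temperature.
140 × 5/9 = 77.78.

77.78°C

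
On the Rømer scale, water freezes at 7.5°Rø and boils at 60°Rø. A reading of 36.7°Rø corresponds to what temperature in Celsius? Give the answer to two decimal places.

55.62°C

Linear interpolation between the fixed points: C = (36.7 - 7.5) × 100 / (60 - 7.5) = 55.6190°C.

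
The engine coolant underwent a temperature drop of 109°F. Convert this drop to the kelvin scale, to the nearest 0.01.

60.56 K

For a temperature interval the offset drops out; only the factor 5/9 applies.
109 × 5/9 = 60.56.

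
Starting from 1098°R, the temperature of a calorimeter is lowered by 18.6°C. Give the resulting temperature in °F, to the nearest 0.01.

Initial temperature in Celsius: (1098 - 491.67) × 5/9 = 336.8500°C.
Final Celsius temperature: 336.8500 - 18.6000 = 318.2500°C.
In Fahrenheit: 318.2500 × 1.8 + 32 = 604.85°F.

604.85°F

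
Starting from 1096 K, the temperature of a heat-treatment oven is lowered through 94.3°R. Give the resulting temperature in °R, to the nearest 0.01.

1878.50°R

Initial temperature in Celsius: 1096 - 273.15 = 822.8500°C.
The 94.3°R change is an interval, so only the factor 5/9 applies: -94.3 × 5/9 = -52.3889°C.
Final Celsius temperature: 822.8500 - 52.3889 = 770.4611°C.
In Rankine: 770.4611 × 1.8 + 491.67 = 1878.50°R.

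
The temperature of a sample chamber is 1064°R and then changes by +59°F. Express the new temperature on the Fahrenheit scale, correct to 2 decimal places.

Initial temperature in Celsius: (1064 - 491.67) × 5/9 = 317.9611°C.
The 59°F change is an interval, so only the factor 5/9 applies: +59 × 5/9 = +32.7778°C.
Final Celsius temperature: 317.9611 + 32.7778 = 350.7389°C.
In Fahrenheit: 350.7389 × 1.8 + 32 = 663.33°F.

663.33°F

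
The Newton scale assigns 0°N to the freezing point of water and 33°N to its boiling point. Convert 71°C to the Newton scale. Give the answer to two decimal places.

Linearly onto the Newton scale: 0 + (71.0000 / 100) × (33 - 0) = 23.43°N.

23.43°N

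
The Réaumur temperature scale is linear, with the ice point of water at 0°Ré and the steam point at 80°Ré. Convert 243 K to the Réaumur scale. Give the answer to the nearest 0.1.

-24.1°Ré

First in Celsius: 243 - 273.15 = -30.1500°C.
Linearly onto the Réaumur scale: 0 + (-30.1500 / 100) × (80 - 0) = -24.1°Ré.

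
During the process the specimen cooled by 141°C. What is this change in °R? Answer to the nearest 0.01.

253.80°R

For a temperature interval the offset drops out; only the factor 1.8 applies.
141 × 1.8 = 253.80.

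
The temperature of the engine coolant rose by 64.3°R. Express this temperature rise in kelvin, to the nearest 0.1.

35.7 K

An interval of 1°R corresponds to 5/9 K.
64.3 × 5/9 = 35.7.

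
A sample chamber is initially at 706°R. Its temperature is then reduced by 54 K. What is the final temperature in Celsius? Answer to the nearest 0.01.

65.07°C

Initial temperature in Celsius: (706 - 491.67) × 5/9 = 119.0722°C.
The 54 K change is an interval; Kelvin and Celsius degrees are the same size, so ΔC = -54°C.
Final Celsius temperature: 119.0722 - 54.0000 = 65.0722°C.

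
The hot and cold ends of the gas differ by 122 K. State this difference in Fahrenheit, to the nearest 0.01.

219.60°F

For a temperature interval the offset drops out; only the factor 1.8 applies.
122 × 1.8 = 219.60.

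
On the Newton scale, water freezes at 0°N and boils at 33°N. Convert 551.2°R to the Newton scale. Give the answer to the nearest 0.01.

First in Celsius: (551.2 - 491.67) × 5/9 = 33.0722°C.
Linearly onto the Newton scale: 0 + (33.0722 / 100) × (33 - 0) = 10.91°N.

10.91°N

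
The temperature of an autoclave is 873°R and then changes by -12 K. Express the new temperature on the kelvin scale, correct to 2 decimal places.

Initial temperature in Celsius: (873 - 491.67) × 5/9 = 211.8500°C.
The 12 K change is an interval; Kelvin and Celsius degrees are the same size, so ΔC = -12°C.
Final Celsius temperature: 211.8500 - 12.0000 = 199.8500°C.
In kelvin: 199.8500 + 273.15 = 473.00 K.

473.00 K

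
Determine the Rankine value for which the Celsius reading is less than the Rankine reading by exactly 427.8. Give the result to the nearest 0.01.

Let R be the Rankine reading. The Celsius reading is C = 5/9·R - 273.15.
Require C - R = -427.8: (-4/9)·R - 273.15 = -427.8.
R = (-427.8 + 273.15) / (-4/9) = 347.96.

347.96°R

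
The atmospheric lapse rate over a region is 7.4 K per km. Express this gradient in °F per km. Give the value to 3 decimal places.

13.320 °F/km

Since only a temperature interval is involved, the additive offset between the scales drops out.
A change of 1 K is a change of 1.8°F, so 7.4 × 1.8 = 13.320.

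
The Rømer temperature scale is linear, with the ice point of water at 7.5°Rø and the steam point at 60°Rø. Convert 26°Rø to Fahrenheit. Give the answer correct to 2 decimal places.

95.43°F

Linear interpolation between the fixed points: C = (26 - 7.5) × 100 / (60 - 7.5) = 35.2381°C.
Then 35.2381 × 1.8 + 32 = 95.43°F.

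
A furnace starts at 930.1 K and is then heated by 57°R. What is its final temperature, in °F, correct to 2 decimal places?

1271.51°F

Initial temperature in Celsius: 930.1 - 273.15 = 656.9500°C.
The 57°R change is an interval, so only the factor 5/9 applies: +57 × 5/9 = +31.6667°C.
Final Celsius temperature: 656.9500 + 31.6667 = 688.6167°C.
In Fahrenheit: 688.6167 × 1.8 + 32 = 1271.51°F.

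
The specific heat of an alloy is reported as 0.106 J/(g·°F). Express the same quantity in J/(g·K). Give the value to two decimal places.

0.19 J/(g·K)

Since only a temperature interval is involved, the additive offset between the scales drops out.
A change of 1 K is a change of 1.8°F, so per K the value is 0.106 × 1.8 = 0.19.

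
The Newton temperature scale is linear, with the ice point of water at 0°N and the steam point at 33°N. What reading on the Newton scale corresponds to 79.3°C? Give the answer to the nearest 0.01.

Linearly onto the Newton scale: 0 + (79.3000 / 100) × (33 - 0) = 26.17°N.

26.17°N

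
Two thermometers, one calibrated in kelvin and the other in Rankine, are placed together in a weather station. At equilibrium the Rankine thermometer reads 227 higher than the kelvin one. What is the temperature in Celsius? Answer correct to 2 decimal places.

Let x be the kelvin reading; then the Rankine reading is 1.8·x.
(1.8·x) - x = 227  ⇒  (0.8)·x = 227  ⇒  x = 283.7500 K.
In Celsius: 283.75 - 273.15 = 10.60°C.

10.60°C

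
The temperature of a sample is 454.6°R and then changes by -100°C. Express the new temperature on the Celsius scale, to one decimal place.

-120.6°C

Initial temperature in Celsius: (454.6 - 491.67) × 5/9 = -20.5944°C.
Final Celsius temperature: -20.5944 - 100.0000 = -120.5944°C.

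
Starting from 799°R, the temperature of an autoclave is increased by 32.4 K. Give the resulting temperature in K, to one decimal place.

476.3 K

Initial temperature in Celsius: (799 - 491.67) × 5/9 = 170.7389°C.
The 32.4 K change is an interval; Kelvin and Celsius degrees are the same size, so ΔC = +32.4°C.
Final Celsius temperature: 170.7389 + 32.4000 = 203.1389°C.
In kelvin: 203.1389 + 273.15 = 476.3 K.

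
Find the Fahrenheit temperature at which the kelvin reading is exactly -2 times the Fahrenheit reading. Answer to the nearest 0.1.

Let F be the Fahrenheit reading. The kelvin reading is K = 5/9·F + 255.372.
Require K = -2·F: 5/9·F + 255.372 = -2·F.
(23/9)·F = -255.372  ⇒  F = -99.9.

-99.9°F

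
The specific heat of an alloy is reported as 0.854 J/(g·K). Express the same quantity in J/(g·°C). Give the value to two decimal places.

Since only a temperature interval is involved, the additive offset between the scales drops out.
A change of 1°C is a change of 1 K, so per °C the value is 0.854 × 1 = 0.85.

0.85 J/(g·°C)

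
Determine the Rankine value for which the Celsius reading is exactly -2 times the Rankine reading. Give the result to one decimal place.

106.9°R

Let R be the Rankine reading. The Celsius reading is C = 5/9·R - 273.15.
Require C = -2·R: 5/9·R - 273.15 = -2·R.
(23/9)·R = 273.15  ⇒  R = 106.9.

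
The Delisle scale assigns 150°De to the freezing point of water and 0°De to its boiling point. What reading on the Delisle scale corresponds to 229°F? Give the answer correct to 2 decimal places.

-14.17°De

First in Celsius: (229 - 32) × 5/9 = 109.4444°C.
Linearly onto the Delisle scale: 150 + (109.4444 / 100) × (0 - 150) = -14.17°De.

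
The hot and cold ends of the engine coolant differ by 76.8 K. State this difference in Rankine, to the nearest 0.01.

138.24°R

An interval of 1 K corresponds to 1.8°R.
76.8 × 1.8 = 138.24.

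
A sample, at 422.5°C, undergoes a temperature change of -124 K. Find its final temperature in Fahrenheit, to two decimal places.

The 124 K change is an interval; Kelvin and Celsius degrees are the same size, so ΔC = -124°C.
Final Celsius temperature: 422.5000 - 124.0000 = 298.5000°C.
In Fahrenheit: 298.5000 × 1.8 + 32 = 569.30°F.

569.30°F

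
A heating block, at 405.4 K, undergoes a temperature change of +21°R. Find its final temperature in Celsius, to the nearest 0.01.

143.92°C

Initial temperature in Celsius: 405.4 - 273.15 = 132.2500°C.
The 21°R change is an interval, so only the factor 5/9 applies: +21 × 5/9 = +11.6667°C.
Final Celsius temperature: 132.2500 + 11.6667 = 143.9167°C.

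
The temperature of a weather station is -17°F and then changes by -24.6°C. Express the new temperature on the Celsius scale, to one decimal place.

-51.8°C

Initial temperature in Celsius: (-17 - 32) × 5/9 = -27.2222°C.
Final Celsius temperature: -27.2222 - 24.6000 = -51.8222°C.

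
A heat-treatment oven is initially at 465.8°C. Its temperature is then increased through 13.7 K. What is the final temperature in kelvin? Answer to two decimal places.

752.65 K

The 13.7 K change is an interval; Kelvin and Celsius degrees are the same size, so ΔC = +13.7°C.
Final Celsius temperature: 465.8000 + 13.7000 = 479.5000°C.
In kelvin: 479.5000 + 273.15 = 752.65 K.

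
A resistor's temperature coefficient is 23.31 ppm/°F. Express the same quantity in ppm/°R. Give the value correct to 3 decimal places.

The quantity depends on a temperature interval, so only the ratio of degree sizes applies; the offset between the scales is irrelevant.
A change of 1°R is a change of 1°F, so per °R the value is 23.31 × 1 = 23.310.

23.310 ppm/°R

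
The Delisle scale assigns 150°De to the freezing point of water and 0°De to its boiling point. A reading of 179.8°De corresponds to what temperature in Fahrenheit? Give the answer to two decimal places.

-3.76°F

Linear interpolation between the fixed points: C = (179.8 - 150) × 100 / (0 - 150) = -19.8667°C.
Then -19.8667 × 1.8 + 32 = -3.76°F.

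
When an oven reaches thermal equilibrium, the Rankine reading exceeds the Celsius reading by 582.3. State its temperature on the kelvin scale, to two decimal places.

386.44 K

Let x be the Celsius reading; then the Rankine reading is 1.8·x + 491.67.
(1.8·x + 491.67) - x = 582.3  ⇒  (0.8)·x = 90.63  ⇒  x = 113.2875°C.
In kelvin: 113.2875 + 273.15 = 386.44 K.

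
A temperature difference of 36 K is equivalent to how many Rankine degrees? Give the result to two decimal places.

64.80°R

Only the scale ratio 1.8 matters for a change in temperature.
36 × 1.8 = 64.80.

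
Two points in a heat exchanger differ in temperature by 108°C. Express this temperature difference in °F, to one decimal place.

An interval of 1°C corresponds to 1.8°F.
108 × 1.8 = 194.4.

194.4°F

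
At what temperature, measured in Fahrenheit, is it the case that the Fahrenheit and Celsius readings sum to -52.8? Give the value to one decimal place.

-22.5°F

Let F be the Fahrenheit reading. The Celsius reading is C = 5/9·F - 17.7778.
Require F + C = -52.8: (14/9)·F - 17.7778 = -52.8.
F = (-52.8 + 17.7778) / (14/9) = -22.5.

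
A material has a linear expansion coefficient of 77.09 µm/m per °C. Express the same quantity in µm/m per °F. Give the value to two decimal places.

42.83 µm/m per °F

Since only a temperature interval is involved, the additive offset between the scales drops out.
A change of 1°F is a change of 5/9°C, so per °F the value is 77.09 × 5/9 = 42.83.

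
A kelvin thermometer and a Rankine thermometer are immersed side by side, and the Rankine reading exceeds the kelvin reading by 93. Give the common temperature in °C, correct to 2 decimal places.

Let x be the kelvin reading; then the Rankine reading is 1.8·x.
(1.8·x) - x = 93  ⇒  (0.8)·x = 93  ⇒  x = 116.2500 K.
In Celsius: 116.25 - 273.15 = -156.90°C.

-156.90°C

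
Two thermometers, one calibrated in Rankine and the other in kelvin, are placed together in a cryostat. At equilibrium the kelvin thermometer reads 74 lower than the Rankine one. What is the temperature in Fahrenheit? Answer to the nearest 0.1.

-293.2°F

Let x be the Rankine reading; then the kelvin reading is 5/9·x.
(5/9·x) - x = -74  ⇒  (-4/9)·x = -74  ⇒  x = 166.5000°R.
In Celsius: (166.5 - 491.67) × 5/9 = -180.6500°C.
In Fahrenheit: -180.6500 × 1.8 + 32 = -293.2°F.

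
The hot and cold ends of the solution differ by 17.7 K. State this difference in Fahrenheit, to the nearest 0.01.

31.86°F

Only the scale ratio 1.8 matters for a change in temperature.
17.7 × 1.8 = 31.86.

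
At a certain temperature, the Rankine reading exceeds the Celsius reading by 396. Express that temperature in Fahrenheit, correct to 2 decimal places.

Let x be the Rankine reading; then the Celsius reading is 5/9·x - 273.15.
(5/9·x - 273.15) - x = -396  ⇒  (-4/9)·x = -122.85  ⇒  x = 276.4125°R.
In Celsius: (276.4125 - 491.67) × 5/9 = -119.5875°C.
In Fahrenheit: -119.5875 × 1.8 + 32 = -183.26°F.

-183.26°F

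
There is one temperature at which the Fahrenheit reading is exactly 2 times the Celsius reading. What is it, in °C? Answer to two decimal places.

Let C be the Celsius reading. The Fahrenheit reading is F = 1.8·C + 32.
Require F = 2·C: 1.8·C + 32 = 2·C.
(-0.2)·C = -32  ⇒  C = 160.00.

160.00°C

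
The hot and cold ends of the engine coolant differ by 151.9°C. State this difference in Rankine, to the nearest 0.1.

273.4°R

An interval of 1°C corresponds to 1.8°R.
151.9 × 1.8 = 273.4.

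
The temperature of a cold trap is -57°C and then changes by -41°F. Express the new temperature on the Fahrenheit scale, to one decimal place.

The 41°F change is an interval, so only the factor 5/9 applies: -41 × 5/9 = -22.7778°C.
Final Celsius temperature: -57.0000 - 22.7778 = -79.7778°C.
In Fahrenheit: -79.7778 × 1.8 + 32 = -111.6°F.

-111.6°F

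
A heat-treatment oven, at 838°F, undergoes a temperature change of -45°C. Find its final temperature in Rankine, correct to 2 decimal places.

1216.67°R

Initial temperature in Celsius: (838 - 32) × 5/9 = 447.7778°C.
Final Celsius temperature: 447.7778 - 45.0000 = 402.7778°C.
In Rankine: 402.7778 × 1.8 + 491.67 = 1216.67°R.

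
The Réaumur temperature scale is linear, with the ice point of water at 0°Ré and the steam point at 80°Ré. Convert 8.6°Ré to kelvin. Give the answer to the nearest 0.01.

Linear interpolation between the fixed points: C = (8.6 - 0) × 100 / (80 - 0) = 10.7500°C.
Then 10.7500 + 273.15 = 283.90 K.

283.90 K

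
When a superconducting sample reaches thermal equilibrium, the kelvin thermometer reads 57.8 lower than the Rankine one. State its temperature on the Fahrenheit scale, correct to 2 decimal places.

Let x be the Rankine reading; then the kelvin reading is 5/9·x.
(5/9·x) - x = -57.8  ⇒  (-4/9)·x = -57.8  ⇒  x = 130.0500°R.
In Celsius: (130.05 - 491.67) × 5/9 = -200.9000°C.
In Fahrenheit: -200.9000 × 1.8 + 32 = -329.62°F.

-329.62°F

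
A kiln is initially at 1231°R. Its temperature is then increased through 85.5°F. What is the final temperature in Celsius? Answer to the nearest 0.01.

Initial temperature in Celsius: (1231 - 491.67) × 5/9 = 410.7389°C.
The 85.5°F change is an interval, so only the factor 5/9 applies: +85.5 × 5/9 = +47.5000°C.
Final Celsius temperature: 410.7389 + 47.5000 = 458.2389°C.

458.24°C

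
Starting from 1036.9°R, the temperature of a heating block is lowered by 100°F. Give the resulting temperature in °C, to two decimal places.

Initial temperature in Celsius: (1036.9 - 491.67) × 5/9 = 302.9056°C.
The 100°F change is an interval, so only the factor 5/9 applies: -100 × 5/9 = -55.5556°C.
Final Celsius temperature: 302.9056 - 55.5556 = 247.3500°C.

247.35°C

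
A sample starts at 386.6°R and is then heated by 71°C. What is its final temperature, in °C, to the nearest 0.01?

12.63°C

Initial temperature in Celsius: (386.6 - 491.67) × 5/9 = -58.3722°C.
Final Celsius temperature: -58.3722 + 71.0000 = 12.6278°C.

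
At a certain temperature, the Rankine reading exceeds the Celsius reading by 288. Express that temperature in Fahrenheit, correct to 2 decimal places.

Let x be the Rankine reading; then the Celsius reading is 5/9·x - 273.15.
(5/9·x - 273.15) - x = -288  ⇒  (-4/9)·x = -14.85  ⇒  x = 33.4125°R.
In Celsius: (33.4125 - 491.67) × 5/9 = -254.5875°C.
In Fahrenheit: -254.5875 × 1.8 + 32 = -426.26°F.

-426.26°F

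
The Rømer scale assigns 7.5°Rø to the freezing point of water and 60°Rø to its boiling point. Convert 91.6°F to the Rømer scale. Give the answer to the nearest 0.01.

First in Celsius: (91.6 - 32) × 5/9 = 33.1111°C.
Linearly onto the Rømer scale: 7.5 + (33.1111 / 100) × (60 - 7.5) = 24.88°Rø.

24.88°Rø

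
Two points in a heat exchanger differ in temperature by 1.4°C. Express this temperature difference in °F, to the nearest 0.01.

Only the scale ratio 1.8 matters for a change in temperature.
1.4 × 1.8 = 2.52.

2.52°F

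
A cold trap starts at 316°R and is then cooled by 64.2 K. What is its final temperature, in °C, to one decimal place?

Initial temperature in Celsius: (316 - 491.67) × 5/9 = -97.5944°C.
The 64.2 K change is an interval; Kelvin and Celsius degrees are the same size, so ΔC = -64.2°C.
Final Celsius temperature: -97.5944 - 64.2000 = -161.7944°C.

-161.8°C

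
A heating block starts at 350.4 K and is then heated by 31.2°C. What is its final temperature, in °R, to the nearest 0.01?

686.88°R

Initial temperature in Celsius: 350.4 - 273.15 = 77.2500°C.
Final Celsius temperature: 77.2500 + 31.2000 = 108.4500°C.
In Rankine: 108.4500 × 1.8 + 491.67 = 686.88°R.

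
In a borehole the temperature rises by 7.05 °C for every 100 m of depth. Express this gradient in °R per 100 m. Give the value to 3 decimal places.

12.690 °R/100 m

Since only a temperature interval is involved, the additive offset between the scales drops out.
A change of 1°C is a change of 1.8°R, so 7.05 × 1.8 = 12.690.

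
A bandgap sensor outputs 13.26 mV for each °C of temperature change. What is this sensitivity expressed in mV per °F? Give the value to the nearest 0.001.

The quantity depends on a temperature interval, so only the ratio of degree sizes applies; the offset between the scales is irrelevant.
A change of 1°F is a change of 5/9°C, so per °F the value is 13.26 × 5/9 = 7.367.

7.367 mV per °F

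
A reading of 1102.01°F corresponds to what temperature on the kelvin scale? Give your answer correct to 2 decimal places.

In Celsius: (1102.01 - 32) × 5/9 = 594.4500°C.
In kelvin: 594.4500 + 273.15 = 867.60 K.

867.60 K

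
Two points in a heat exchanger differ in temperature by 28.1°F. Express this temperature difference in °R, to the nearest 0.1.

Fahrenheit and Rankine degrees are the same size, so the interval is unchanged: 28.1.

28.1°R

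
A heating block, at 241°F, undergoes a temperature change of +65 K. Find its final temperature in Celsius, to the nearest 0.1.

Initial temperature in Celsius: (241 - 32) × 5/9 = 116.1111°C.
The 65 K change is an interval; Kelvin and Celsius degrees are the same size, so ΔC = +65°C.
Final Celsius temperature: 116.1111 + 65.0000 = 181.1111°C.

181.1°C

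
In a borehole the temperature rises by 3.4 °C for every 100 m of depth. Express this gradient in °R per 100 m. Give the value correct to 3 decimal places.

Since only a temperature interval is involved, the additive offset between the scales drops out.
A change of 1°C is a change of 1.8°R, so 3.4 × 1.8 = 6.120.

6.120 °R/100 m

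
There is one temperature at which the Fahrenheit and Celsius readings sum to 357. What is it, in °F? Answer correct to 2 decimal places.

240.93°F

Let F be the Fahrenheit reading. The Celsius reading is C = 5/9·F - 17.7778.
Require F + C = 357: (14/9)·F - 17.7778 = 357.
F = (357 + 17.7778) / (14/9) = 240.93.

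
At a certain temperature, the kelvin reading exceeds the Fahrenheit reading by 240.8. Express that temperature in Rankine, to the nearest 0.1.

Let x be the kelvin reading; then the Fahrenheit reading is 1.8·x - 459.67.
(1.8·x - 459.67) - x = -240.8  ⇒  (0.8)·x = 218.87  ⇒  x = 273.5875 K.
In Celsius: 273.5875 - 273.15 = 0.4375°C.
In Rankine: 0.4375 × 1.8 + 491.67 = 492.5°R.

492.5°R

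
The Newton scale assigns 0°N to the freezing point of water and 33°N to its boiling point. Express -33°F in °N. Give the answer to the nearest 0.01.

-11.92°N

First in Celsius: (-33 - 32) × 5/9 = -36.1111°C.
Linearly onto the Newton scale: 0 + (-36.1111 / 100) × (33 - 0) = -11.92°N.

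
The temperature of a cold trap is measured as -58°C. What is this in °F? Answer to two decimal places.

In Fahrenheit: -58.0000 × 1.8 + 32 = -72.40°F.

-72.40°F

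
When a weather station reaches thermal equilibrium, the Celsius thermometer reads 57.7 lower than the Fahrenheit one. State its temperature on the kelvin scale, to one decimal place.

305.3 K

Let x be the Fahrenheit reading; then the Celsius reading is 5/9·x - 17.7778.
(5/9·x - 17.7778) - x = -57.7  ⇒  (-4/9)·x = -39.9222  ⇒  x = 89.8250°F.
In Celsius: (89.825 - 32) × 5/9 = 32.1250°C.
In kelvin: 32.1250 + 273.15 = 305.3 K.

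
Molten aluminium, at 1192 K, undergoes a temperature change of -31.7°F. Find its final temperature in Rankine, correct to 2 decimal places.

Initial temperature in Celsius: 1192 - 273.15 = 918.8500°C.
The 31.7°F change is an interval, so only the factor 5/9 applies: -31.7 × 5/9 = -17.6111°C.
Final Celsius temperature: 918.8500 - 17.6111 = 901.2389°C.
In Rankine: 901.2389 × 1.8 + 491.67 = 2113.90°R.

2113.90°R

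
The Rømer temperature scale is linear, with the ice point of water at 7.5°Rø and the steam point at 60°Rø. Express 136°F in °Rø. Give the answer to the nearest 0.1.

First in Celsius: (136 - 32) × 5/9 = 57.7778°C.
Linearly onto the Rømer scale: 7.5 + (57.7778 / 100) × (60 - 7.5) = 37.8°Rø.

37.8°Rø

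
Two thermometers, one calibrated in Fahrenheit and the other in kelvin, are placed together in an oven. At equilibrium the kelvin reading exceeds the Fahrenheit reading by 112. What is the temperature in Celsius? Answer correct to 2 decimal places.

Let x be the Fahrenheit reading; then the kelvin reading is 5/9·x + 255.372.
(5/9·x + 255.372) - x = 112  ⇒  (-4/9)·x = -143.372  ⇒  x = 322.5875°F.
In Celsius: (322.5875 - 32) × 5/9 = 161.44°C.

161.44°C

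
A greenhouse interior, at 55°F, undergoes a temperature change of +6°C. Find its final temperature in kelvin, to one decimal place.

291.9 K

Initial temperature in Celsius: (55 - 32) × 5/9 = 12.7778°C.
Final Celsius temperature: 12.7778 + 6.0000 = 18.7778°C.
In kelvin: 18.7778 + 273.15 = 291.9 K.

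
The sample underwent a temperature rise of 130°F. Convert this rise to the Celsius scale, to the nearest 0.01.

For a temperature interval the offset drops out; only the factor 5/9 applies.
130 × 5/9 = 72.22.

72.22°C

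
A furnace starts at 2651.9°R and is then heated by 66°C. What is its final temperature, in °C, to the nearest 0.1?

Initial temperature in Celsius: (2651.9 - 491.67) × 5/9 = 1200.1278°C.
Final Celsius temperature: 1200.1278 + 66.0000 = 1266.1278°C.

1266.1°C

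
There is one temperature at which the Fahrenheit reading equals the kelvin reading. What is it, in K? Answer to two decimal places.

574.59 K

Let K be the kelvin reading. The Fahrenheit reading is F = 1.8·K - 459.67.
Set F = K: 1.8·K - 459.67 = K.
(0.8)·K = 459.67  ⇒  K = 574.59.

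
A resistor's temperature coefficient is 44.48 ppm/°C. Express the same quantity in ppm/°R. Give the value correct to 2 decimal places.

24.71 ppm/°R

Since only a temperature interval is involved, the additive offset between the scales drops out.
A change of 1°R is a change of 5/9°C, so per °R the value is 44.48 × 5/9 = 24.71.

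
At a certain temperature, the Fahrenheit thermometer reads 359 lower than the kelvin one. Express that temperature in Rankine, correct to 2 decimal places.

226.51°R

Let x be the kelvin reading; then the Fahrenheit reading is 1.8·x - 459.67.
(1.8·x - 459.67) - x = -359  ⇒  (0.8)·x = 100.67  ⇒  x = 125.8375 K.
In Celsius: 125.8375 - 273.15 = -147.3125°C.
In Rankine: -147.3125 × 1.8 + 491.67 = 226.51°R.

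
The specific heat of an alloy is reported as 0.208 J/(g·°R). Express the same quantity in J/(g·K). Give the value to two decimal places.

Since only a temperature interval is involved, the additive offset between the scales drops out.
A change of 1 K is a change of 1.8°R, so per K the value is 0.208 × 1.8 = 0.37.

0.37 J/(g·K)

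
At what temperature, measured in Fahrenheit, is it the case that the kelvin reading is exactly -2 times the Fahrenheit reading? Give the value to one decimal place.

-99.9°F

Let F be the Fahrenheit reading. The kelvin reading is K = 5/9·F + 255.372.
Require K = -2·F: 5/9·F + 255.372 = -2·F.
(23/9)·F = -255.372  ⇒  F = -99.9.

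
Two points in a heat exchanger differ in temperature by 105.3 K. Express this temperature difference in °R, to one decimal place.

An interval of 1 K corresponds to 1.8°R.
105.3 × 1.8 = 189.5.

189.5°R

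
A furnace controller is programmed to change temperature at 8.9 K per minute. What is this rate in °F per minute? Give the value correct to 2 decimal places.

The quantity depends on a temperature interval, so only the ratio of degree sizes applies; the offset between the scales is irrelevant.
A change of 1 K is a change of 1.8°F, so 8.9 × 1.8 = 16.02.

16.02 °F/minute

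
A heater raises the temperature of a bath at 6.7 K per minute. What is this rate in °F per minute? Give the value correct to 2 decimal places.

Since only a temperature interval is involved, the additive offset between the scales drops out.
A change of 1 K is a change of 1.8°F, so 6.7 × 1.8 = 12.06.

12.06 °F/minute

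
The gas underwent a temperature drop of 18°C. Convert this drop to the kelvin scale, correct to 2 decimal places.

Celsius and kelvin degrees are the same size, so the interval is unchanged: 18.00.

18.00 K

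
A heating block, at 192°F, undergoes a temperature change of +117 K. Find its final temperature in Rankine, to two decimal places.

Initial temperature in Celsius: (192 - 32) × 5/9 = 88.8889°C.
The 117 K change is an interval; Kelvin and Celsius degrees are the same size, so ΔC = +117°C.
Final Celsius temperature: 88.8889 + 117.0000 = 205.8889°C.
In Rankine: 205.8889 × 1.8 + 491.67 = 862.27°R.

862.27°R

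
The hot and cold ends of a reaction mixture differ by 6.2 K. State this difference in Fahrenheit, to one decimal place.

For a temperature interval the offset drops out; only the factor 1.8 applies.
6.2 × 1.8 = 11.2.

11.2°F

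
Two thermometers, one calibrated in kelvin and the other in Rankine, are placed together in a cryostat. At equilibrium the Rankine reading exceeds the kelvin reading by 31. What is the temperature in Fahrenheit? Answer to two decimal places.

-389.92°F

Let x be the kelvin reading; then the Rankine reading is 1.8·x.
(1.8·x) - x = 31  ⇒  (0.8)·x = 31  ⇒  x = 38.7500 K.
In Celsius: 38.75 - 273.15 = -234.4000°C.
In Fahrenheit: -234.4000 × 1.8 + 32 = -389.92°F.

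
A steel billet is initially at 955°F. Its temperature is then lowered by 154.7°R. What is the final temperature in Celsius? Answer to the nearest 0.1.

426.8°C

Initial temperature in Celsius: (955 - 32) × 5/9 = 512.7778°C.
The 154.7°R change is an interval, so only the factor 5/9 applies: -154.7 × 5/9 = -85.9444°C.
Final Celsius temperature: 512.7778 - 85.9444 = 426.8333°C.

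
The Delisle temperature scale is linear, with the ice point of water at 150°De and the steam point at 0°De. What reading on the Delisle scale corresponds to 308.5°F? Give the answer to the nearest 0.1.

-80.4°De

First in Celsius: (308.5 - 32) × 5/9 = 153.6111°C.
Linearly onto the Delisle scale: 150 + (153.6111 / 100) × (0 - 150) = -80.4°De.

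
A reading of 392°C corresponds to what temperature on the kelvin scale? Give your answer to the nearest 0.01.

In kelvin: 392.0000 + 273.15 = 665.15 K.

665.15 K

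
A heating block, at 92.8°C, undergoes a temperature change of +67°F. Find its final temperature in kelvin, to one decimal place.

403.2 K

The 67°F change is an interval, so only the factor 5/9 applies: +67 × 5/9 = +37.2222°C.
Final Celsius temperature: 92.8000 + 37.2222 = 130.0222°C.
In kelvin: 130.0222 + 273.15 = 403.2 K.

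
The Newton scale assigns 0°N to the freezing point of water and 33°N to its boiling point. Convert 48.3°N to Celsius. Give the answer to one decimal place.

146.4°C

Linear interpolation between the fixed points: C = (48.3 - 0) × 100 / (33 - 0) = 146.3636°C.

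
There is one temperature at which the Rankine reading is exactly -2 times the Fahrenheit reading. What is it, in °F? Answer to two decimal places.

-153.22°F

Let F be the Fahrenheit reading. The Rankine reading is R = 1·F + 459.67.
Require R = -2·F: 1·F + 459.67 = -2·F.
(3)·F = -459.67  ⇒  F = -153.22.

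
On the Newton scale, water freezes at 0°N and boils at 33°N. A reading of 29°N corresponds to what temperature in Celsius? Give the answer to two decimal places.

87.88°C

Linear interpolation between the fixed points: C = (29 - 0) × 100 / (33 - 0) = 87.8788°C.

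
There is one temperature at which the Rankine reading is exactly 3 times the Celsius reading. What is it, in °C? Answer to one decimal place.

409.7°C

Let C be the Celsius reading. The Rankine reading is R = 1.8·C + 491.67.
Require R = 3·C: 1.8·C + 491.67 = 3·C.
(-1.2)·C = -491.67  ⇒  C = 409.7.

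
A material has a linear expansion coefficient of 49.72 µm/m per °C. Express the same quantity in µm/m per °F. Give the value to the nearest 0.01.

27.62 µm/m per °F

The quantity depends on a temperature interval, so only the ratio of degree sizes applies; the offset between the scales is irrelevant.
A change of 1°F is a change of 5/9°C, so per °F the value is 49.72 × 5/9 = 27.62.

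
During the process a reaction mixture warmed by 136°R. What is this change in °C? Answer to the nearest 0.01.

An interval of 1°R corresponds to 5/9°C.
136 × 5/9 = 75.56.

75.56°C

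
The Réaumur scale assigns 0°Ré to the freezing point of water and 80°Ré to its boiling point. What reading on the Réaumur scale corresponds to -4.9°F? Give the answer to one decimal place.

First in Celsius: (-4.9 - 32) × 5/9 = -20.5000°C.
Linearly onto the Réaumur scale: 0 + (-20.5000 / 100) × (80 - 0) = -16.4°Ré.

-16.4°Ré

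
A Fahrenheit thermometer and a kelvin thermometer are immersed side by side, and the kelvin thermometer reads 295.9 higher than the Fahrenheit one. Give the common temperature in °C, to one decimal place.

-68.4°C

Let x be the Fahrenheit reading; then the kelvin reading is 5/9·x + 255.372.
(5/9·x + 255.372) - x = 295.9  ⇒  (-4/9)·x = 40.5278  ⇒  x = -91.1875°F.
In Celsius: (-91.1875 - 32) × 5/9 = -68.4°C.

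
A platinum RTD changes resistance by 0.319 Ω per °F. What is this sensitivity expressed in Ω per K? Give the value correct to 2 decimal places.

Since only a temperature interval is involved, the additive offset between the scales drops out.
A change of 1 K is a change of 1.8°F, so per K the value is 0.319 × 1.8 = 0.57.

0.57 Ω per K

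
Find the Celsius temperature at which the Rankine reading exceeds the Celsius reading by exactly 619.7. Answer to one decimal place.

Let C be the Celsius reading. The Rankine reading is R = 1.8·C + 491.67.
Require R - C = 619.7: (0.8)·C + 491.67 = 619.7.
C = (619.7 - 491.67) / (0.8) = 160.0.

160.0°C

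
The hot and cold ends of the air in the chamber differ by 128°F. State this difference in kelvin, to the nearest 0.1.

Only the scale ratio 5/9 matters for a change in temperature.
128 × 5/9 = 71.1.

71.1 K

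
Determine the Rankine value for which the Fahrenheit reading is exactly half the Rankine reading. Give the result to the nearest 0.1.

Let R be the Rankine reading. The Fahrenheit reading is F = 1·R - 459.67.
Require F = 0.5·R: 1·R - 459.67 = 0.5·R.
(0.5)·R = 459.67  ⇒  R = 919.3.

919.3°R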